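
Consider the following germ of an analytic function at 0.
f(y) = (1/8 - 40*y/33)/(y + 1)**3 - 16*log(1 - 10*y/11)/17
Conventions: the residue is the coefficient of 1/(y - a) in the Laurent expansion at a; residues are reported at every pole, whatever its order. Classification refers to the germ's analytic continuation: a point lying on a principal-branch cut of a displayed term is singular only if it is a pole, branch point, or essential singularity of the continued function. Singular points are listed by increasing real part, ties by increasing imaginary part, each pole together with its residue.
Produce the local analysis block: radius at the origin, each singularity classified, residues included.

Radius of convergence at 0: 1.
At -1: a pole of order 3; residue 0.
At 11/10: a logarithmic branch point.

Denominator factor (y + 1)^3: pole of order 3 at -1, modulus 1.
Branch term (-16/17)*log(1 - y/(11/10)): its argument vanishes at y = 11/10, a logarithmic branch point, modulus 11/10.
The radius of convergence is the smallest modulus among the singular points: 1.
The branch term is analytic at -1 and contributes nothing to the residue; only the rational part matters.
At the order-3 pole -1 set g(y) = (y - (-1))^3*(rational part) = 1/8 - 40*y/33.
Order-3 pole: residue = g''(a)/2; g''(-1) = 0, so the residue is 0.
List the singular points by increasing real part (a conjugate pair: the negative imaginary part first).


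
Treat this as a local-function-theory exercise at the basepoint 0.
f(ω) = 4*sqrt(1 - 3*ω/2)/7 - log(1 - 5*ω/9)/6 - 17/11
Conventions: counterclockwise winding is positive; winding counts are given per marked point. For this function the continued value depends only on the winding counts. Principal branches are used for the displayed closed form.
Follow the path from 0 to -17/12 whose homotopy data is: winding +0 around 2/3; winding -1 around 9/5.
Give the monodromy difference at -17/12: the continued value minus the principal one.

The rational part is single-valued and drops out of the difference; each branch term changes only by its own monodromy.
(-1/6)*log(1 - ω/(9/5)): each positive loop around 9/5 adds 2*pi*i to the log, so winding -1 contributes (-1/6)*(-1)*2*pi*i = (1/3)*pi*i.
(4/7)*sqrt(1 - ω/(2/3)): winding +0 is even, the square root returns to the same sheet, contribution 0.
Summing the contributions at ω = -17/12 gives (1/3)*pi*i.

Continued minus principal equals (1/3)*pi*i.


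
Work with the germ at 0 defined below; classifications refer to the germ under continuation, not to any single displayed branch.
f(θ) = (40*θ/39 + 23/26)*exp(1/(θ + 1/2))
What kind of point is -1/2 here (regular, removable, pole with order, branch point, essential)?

The point is an essential singularity.

The exponent 1/(θ - (-1/2)) has a pole at -1/2, so exp(1/(θ - (-1/2))) takes every nonzero value near it: an essential singularity (not a pole of any order).


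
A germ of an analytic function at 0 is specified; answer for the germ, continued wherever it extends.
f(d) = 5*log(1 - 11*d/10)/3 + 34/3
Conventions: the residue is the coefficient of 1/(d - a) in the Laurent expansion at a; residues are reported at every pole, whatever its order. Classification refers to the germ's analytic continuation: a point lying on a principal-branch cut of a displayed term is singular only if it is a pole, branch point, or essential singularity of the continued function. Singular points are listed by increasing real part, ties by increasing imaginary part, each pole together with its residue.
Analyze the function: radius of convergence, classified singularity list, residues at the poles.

Radius of convergence at 0: 10/11.
At 10/11: a logarithmic branch point.

Branch term (5/3)*log(1 - d/(10/11)): its argument vanishes at d = 10/11, a logarithmic branch point, modulus 10/11.
The radius of convergence is the smallest modulus among the singular points: 10/11.


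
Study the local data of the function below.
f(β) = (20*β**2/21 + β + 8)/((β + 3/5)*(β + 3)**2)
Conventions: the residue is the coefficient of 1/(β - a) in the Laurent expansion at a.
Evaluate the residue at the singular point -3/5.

The residue is 1355/1008.

At the order-1 pole -3/5 set g(β) = (β - (-3/5))*f(β) = (20*β**2/21 + β + 8)/(β + 3)**2.
Simple pole: residue = g(a) at a = -3/5, which is 1355/1008.


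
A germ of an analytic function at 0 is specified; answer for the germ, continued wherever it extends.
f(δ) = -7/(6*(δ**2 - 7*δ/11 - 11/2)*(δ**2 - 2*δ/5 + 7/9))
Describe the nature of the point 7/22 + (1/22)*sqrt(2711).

The denominator factor δ**2 - 7*δ/11 - 11/2 vanishes at 7/22 + (1/22)*sqrt(2711) and appears to the power 1; the numerator there equals -7/6, nonzero, and no other factor vanishes.
Hence a pole whose order is the multiplicity, 1.

The point is a pole of order 1.


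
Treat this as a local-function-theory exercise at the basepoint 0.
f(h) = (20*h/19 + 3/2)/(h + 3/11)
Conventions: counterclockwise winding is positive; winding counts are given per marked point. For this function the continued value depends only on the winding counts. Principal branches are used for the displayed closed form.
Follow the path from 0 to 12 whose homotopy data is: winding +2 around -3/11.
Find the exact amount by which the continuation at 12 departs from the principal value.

Continued minus principal equals 0.

The function is rational, hence single-valued: continuing it around any pole returns the same value, so the difference is 0.


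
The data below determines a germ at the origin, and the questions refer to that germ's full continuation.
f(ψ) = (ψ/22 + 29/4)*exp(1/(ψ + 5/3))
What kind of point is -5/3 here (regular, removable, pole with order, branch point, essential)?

The point is an essential singularity.

The exponent 1/(ψ - (-5/3)) has a pole at -5/3, so exp(1/(ψ - (-5/3))) takes every nonzero value near it: an essential singularity (not a pole of any order).


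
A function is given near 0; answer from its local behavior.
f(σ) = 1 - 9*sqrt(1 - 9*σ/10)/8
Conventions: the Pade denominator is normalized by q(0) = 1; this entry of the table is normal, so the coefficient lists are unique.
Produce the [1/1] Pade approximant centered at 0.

Taylor coefficients needed (expand at 0): a_0 = -1/8, a_1 = 81/160, a_2 = 729/6400.
Write the denominator as Q(σ) = 1 + q1*σ. Requiring Q*f - P = O(σ^3) with deg P <= 1 kills the coefficients of σ^2..σ^2 in Q*f:
  σ^2: a_2 + q1*a_1 = 0, i.e. 729/6400 + (81/160)*q1 = 0.
Solving this linear system: q1 = -9/40.
The numerator is Q*f truncated at degree 1: P0 = a_0 = -1/8; P1 = a_1 + q1*a_0 = 171/320.

The Pade approximant has numerator coefficients [-1/8, 171/320]; denominator coefficients [1, -9/40].


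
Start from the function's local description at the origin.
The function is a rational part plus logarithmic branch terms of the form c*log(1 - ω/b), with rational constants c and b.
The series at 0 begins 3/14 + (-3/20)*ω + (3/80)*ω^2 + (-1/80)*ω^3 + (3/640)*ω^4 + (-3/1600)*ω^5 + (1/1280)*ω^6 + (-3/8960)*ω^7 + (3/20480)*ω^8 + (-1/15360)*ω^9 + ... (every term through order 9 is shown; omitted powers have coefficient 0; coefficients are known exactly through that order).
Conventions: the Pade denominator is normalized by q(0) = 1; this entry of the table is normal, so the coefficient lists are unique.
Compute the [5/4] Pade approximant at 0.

The Pade approximant has numerator coefficients [3/14, 37/420, -67/1680, -121/5880, -557/282240, -1/67200]; denominator coefficients [1, 10/9, 5/12, 5/84, 5/2016].

Taylor coefficients needed (read off): a_0 = 3/14, a_1 = -3/20, a_2 = 3/80, a_3 = -1/80, a_4 = 3/640, a_5 = -3/1600, a_6 = 1/1280, a_7 = -3/8960, a_8 = 3/20480, a_9 = -1/15360.
Write the denominator as Q(ω) = 1 + q1*ω + q2*ω^2 + q3*ω^3 + q4*ω^4. Requiring Q*f - P = O(ω^10) with deg P <= 5 kills the coefficients of ω^6..ω^9 in Q*f:
  ω^6: a_6 + q1*a_5 + q2*a_4 + q3*a_3 + q4*a_2 = 0, i.e. 1/1280 + (-3/1600)*q1 + (3/640)*q2 + (-1/80)*q3 + (3/80)*q4 = 0.
  ω^7: a_7 + q1*a_6 + q2*a_5 + q3*a_4 + q4*a_3 = 0, i.e. -3/8960 + (1/1280)*q1 + (-3/1600)*q2 + (3/640)*q3 + (-1/80)*q4 = 0.
  ω^8: a_8 + q1*a_7 + q2*a_6 + q3*a_5 + q4*a_4 = 0, i.e. 3/20480 + (-3/8960)*q1 + (1/1280)*q2 + (-3/1600)*q3 + (3/640)*q4 = 0.
  ω^9: a_9 + q1*a_8 + q2*a_7 + q3*a_6 + q4*a_5 = 0, i.e. -1/15360 + (3/20480)*q1 + (-3/8960)*q2 + (1/1280)*q3 + (-3/1600)*q4 = 0.
Solving this linear system: q1 = 10/9, q2 = 5/12, q3 = 5/84, q4 = 5/2016.
The numerator is Q*f truncated at degree 5: P0 = a_0 = 3/14; P1 = a_1 + q1*a_0 = 37/420; P2 = a_2 + q1*a_1 + q2*a_0 = -67/1680; P3 = a_3 + q1*a_2 + q2*a_1 + q3*a_0 = -121/5880; P4 = a_4 + q1*a_3 + q2*a_2 + q3*a_1 + q4*a_0 = -557/282240; P5 = a_5 + q1*a_4 + q2*a_3 + q3*a_2 + q4*a_1 = -1/67200.


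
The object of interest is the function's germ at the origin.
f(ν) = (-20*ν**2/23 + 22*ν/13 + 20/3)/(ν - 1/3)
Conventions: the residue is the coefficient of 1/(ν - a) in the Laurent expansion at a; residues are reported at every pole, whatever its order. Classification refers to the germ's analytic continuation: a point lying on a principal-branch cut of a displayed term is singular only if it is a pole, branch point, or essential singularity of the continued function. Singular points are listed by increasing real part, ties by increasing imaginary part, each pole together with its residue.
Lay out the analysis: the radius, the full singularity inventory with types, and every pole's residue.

Radius of convergence at 0: 1/3.
At 1/3: a pole of order 1; residue 19198/2691.

Denominator factor (ν - 1/3): pole of order 1 at 1/3, modulus 1/3.
The radius of convergence is the smallest modulus among the singular points: 1/3.
At the order-1 pole 1/3 set g(ν) = (ν - (1/3))*f(ν) = -20*ν**2/23 + 22*ν/13 + 20/3.
Simple pole: residue = g(a) at a = 1/3, which is 19198/2691.


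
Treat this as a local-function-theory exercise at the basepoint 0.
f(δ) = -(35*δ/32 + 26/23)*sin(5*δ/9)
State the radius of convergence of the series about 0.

The factor -sin(5*δ/9) is entire and contributes no finite singular point.
The polynomial part has no poles.
No finite singular points: the Taylor series at 0 converges everywhere.

The radius of convergence is infinite.


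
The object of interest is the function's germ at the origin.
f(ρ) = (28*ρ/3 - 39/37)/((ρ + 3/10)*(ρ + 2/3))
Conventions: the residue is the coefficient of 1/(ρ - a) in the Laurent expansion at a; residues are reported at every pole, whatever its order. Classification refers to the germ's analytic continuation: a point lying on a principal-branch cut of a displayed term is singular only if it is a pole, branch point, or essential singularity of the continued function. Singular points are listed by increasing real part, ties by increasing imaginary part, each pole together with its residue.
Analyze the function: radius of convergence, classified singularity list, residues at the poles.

Denominator factor (ρ + 3/10): pole of order 1 at -3/10, modulus 3/10.
Denominator factor (ρ + 2/3): pole of order 1 at -2/3, modulus 2/3.
The radius of convergence is the smallest modulus among the singular points: 3/10.
At the order-1 pole -2/3 set g(ρ) = (ρ - (-2/3))*f(ρ) = (28*ρ/3 - 39/37)/(ρ + 3/10).
Simple pole: residue = g(a) at a = -2/3, which is 24230/1221.
At the order-1 pole -3/10 set g(ρ) = (ρ - (-3/10))*f(ρ) = (28*ρ/3 - 39/37)/(ρ + 2/3).
Simple pole: residue = g(a) at a = -3/10, which is -4278/407.
List the singular points by increasing real part (a conjugate pair: the negative imaginary part first).

Radius of convergence at 0: 3/10.
At -2/3: a pole of order 1; residue 24230/1221.
At -3/10: a pole of order 1; residue -4278/407.


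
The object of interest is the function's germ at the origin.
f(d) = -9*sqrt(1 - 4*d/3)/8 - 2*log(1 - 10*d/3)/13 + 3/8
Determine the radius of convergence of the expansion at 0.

The radius of convergence is 3/10.

Branch term (-9/8)*sqrt(1 - d/(3/4)): its argument vanishes at d = 3/4, a square-root branch point, modulus 3/4.
Branch term (-2/13)*log(1 - d/(3/10)): its argument vanishes at d = 3/10, a logarithmic branch point, modulus 3/10.
The radius of convergence is the smallest modulus among the singular points: 3/10.


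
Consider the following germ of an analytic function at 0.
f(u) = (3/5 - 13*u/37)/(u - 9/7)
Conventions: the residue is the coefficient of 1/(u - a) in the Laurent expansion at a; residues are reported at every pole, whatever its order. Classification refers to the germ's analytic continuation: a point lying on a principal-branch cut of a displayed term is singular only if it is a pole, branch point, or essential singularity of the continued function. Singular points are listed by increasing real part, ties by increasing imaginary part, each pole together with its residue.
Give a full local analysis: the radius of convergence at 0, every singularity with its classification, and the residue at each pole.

Denominator factor (u - 9/7): pole of order 1 at 9/7, modulus 9/7.
The radius of convergence is the smallest modulus among the singular points: 9/7.
At the order-1 pole 9/7 set g(u) = (u - (9/7))*f(u) = 3/5 - 13*u/37.
Simple pole: residue = g(a) at a = 9/7, which is 192/1295.

Radius of convergence at 0: 9/7.
At 9/7: a pole of order 1; residue 192/1295.


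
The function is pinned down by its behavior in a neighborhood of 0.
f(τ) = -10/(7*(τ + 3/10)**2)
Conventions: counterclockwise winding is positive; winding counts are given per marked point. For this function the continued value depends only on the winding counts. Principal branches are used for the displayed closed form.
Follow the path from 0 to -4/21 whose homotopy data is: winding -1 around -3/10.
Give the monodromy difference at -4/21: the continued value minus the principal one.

Continued minus principal equals 0.

The function is rational, hence single-valued: continuing it around any pole returns the same value, so the difference is 0.


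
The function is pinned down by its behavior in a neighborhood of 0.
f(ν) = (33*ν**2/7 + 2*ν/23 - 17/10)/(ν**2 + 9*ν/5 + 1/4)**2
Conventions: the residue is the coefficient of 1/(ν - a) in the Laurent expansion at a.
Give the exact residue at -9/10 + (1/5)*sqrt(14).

The factor ν**2 + 9*ν/5 + 1/4 splits as (ν - a)(ν - a') with a = -9/10 + (1/5)*sqrt(14), a' = -9/10 - (1/5)*sqrt(14). At the order-2 pole a set g(ν) = (ν - a)^2*f(ν) = [33*ν**2/7 + 2*ν/23 - 17/10] / (ν - a')^2.
Order-2 pole: residue = g'(a); g'(-9/10 + (1/5)*sqrt(14)) = (48275/504896)*sqrt(14), so the residue is (48275/504896)*sqrt(14).

The residue is (48275/504896)*sqrt(14).


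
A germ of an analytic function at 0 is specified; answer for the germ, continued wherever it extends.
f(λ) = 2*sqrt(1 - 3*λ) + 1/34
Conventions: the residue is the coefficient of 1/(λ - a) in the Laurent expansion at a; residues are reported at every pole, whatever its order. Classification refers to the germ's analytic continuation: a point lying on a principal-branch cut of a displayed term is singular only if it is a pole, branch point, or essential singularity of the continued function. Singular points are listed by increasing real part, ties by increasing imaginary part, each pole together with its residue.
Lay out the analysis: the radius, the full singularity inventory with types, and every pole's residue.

Radius of convergence at 0: 1/3.
At 1/3: an algebraic (square-root) branch point.

Branch term (2)*sqrt(1 - λ/(1/3)): its argument vanishes at λ = 1/3, a square-root branch point, modulus 1/3.
The radius of convergence is the smallest modulus among the singular points: 1/3.


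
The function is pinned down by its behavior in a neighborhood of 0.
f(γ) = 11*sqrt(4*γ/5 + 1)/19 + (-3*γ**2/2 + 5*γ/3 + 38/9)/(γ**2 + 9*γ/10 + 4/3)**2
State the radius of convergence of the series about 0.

The radius of convergence is (2/3)*sqrt(3).

Denominator factor (γ**2 + 9*γ/10 + 4/3)^2: discriminant -1357/300, complex-conjugate roots (-9/20) + ((1/60)*sqrt(4071))*i and (-9/20) - ((1/60)*sqrt(4071))*i; poles of order 2, moduli (2/3)*sqrt(3) and (2/3)*sqrt(3).
Branch term (11/19)*sqrt(1 - γ/(-5/4)): its argument vanishes at γ = -5/4, a square-root branch point, modulus 5/4.
The radius of convergence is the smallest modulus among the singular points: (2/3)*sqrt(3).


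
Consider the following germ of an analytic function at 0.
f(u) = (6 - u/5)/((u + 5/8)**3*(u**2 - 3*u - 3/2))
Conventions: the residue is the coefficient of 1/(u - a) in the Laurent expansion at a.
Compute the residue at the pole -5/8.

At the order-3 pole -5/8 set g(u) = (u - (-5/8))^3*f(u) = (6 - u/5)/(u**2 - 3*u - 3/2).
Order-3 pole: residue = g''(a)/2; g''(-5/8) = 5633024/12005, so the residue is 2816512/12005.

The residue is 2816512/12005.


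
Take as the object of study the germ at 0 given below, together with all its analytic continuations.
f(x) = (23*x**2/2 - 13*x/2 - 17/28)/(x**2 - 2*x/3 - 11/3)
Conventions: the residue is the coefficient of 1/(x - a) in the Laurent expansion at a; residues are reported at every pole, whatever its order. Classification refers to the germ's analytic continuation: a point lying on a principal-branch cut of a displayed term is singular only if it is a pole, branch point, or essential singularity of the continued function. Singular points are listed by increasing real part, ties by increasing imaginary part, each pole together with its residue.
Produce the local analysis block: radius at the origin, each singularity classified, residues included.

Radius of convergence at 0: -1/3 + (1/3)*sqrt(34).
At 1/3 - (1/3)*sqrt(34): a pole of order 1; residue 7/12 - (10571/5712)*sqrt(34).
At 1/3 + (1/3)*sqrt(34): a pole of order 1; residue 7/12 + (10571/5712)*sqrt(34).

Denominator factor (x**2 - 2*x/3 - 11/3): discriminant 136/9, real irrational roots 1/3 + (1/3)*sqrt(34) and 1/3 - (1/3)*sqrt(34); poles of order 1, moduli 1/3 + (1/3)*sqrt(34) and -1/3 + (1/3)*sqrt(34).
The radius of convergence is the smallest modulus among the singular points: -1/3 + (1/3)*sqrt(34).
The factor x**2 - 2*x/3 - 11/3 splits as (x - a)(x - a') with a = 1/3 - (1/3)*sqrt(34), a' = 1/3 + (1/3)*sqrt(34). At the order-1 pole a set g(x) = (x - a)*f(x) = [23*x**2/2 - 13*x/2 - 17/28] / (x - a').
Simple pole: residue = g(a) at a = 1/3 - (1/3)*sqrt(34), which is 7/12 - (10571/5712)*sqrt(34).
The factor x**2 - 2*x/3 - 11/3 splits as (x - a)(x - a') with a = 1/3 + (1/3)*sqrt(34), a' = 1/3 - (1/3)*sqrt(34). At the order-1 pole a set g(x) = (x - a)*f(x) = [23*x**2/2 - 13*x/2 - 17/28] / (x - a').
Simple pole: residue = g(a) at a = 1/3 + (1/3)*sqrt(34), which is 7/12 + (10571/5712)*sqrt(34).
List the singular points by increasing real part (a conjugate pair: the negative imaginary part first).


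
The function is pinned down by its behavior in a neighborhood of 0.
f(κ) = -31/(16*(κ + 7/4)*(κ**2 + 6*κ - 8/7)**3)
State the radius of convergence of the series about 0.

The radius of convergence is -3 + (1/7)*sqrt(497).

Denominator factor (κ + 7/4): pole of order 1 at -7/4, modulus 7/4.
Denominator factor (κ**2 + 6*κ - 8/7)^3: discriminant 284/7, real irrational roots -3 + (1/7)*sqrt(497) and -3 - (1/7)*sqrt(497); poles of order 3, moduli -3 + (1/7)*sqrt(497) and 3 + (1/7)*sqrt(497).
The radius of convergence is the smallest modulus among the singular points: -3 + (1/7)*sqrt(497).


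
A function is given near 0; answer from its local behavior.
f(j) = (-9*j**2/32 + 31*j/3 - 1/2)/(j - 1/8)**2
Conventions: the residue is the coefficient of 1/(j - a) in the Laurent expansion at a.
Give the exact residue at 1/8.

At the order-2 pole 1/8 set g(j) = (j - (1/8))^2*f(j) = -9*j**2/32 + 31*j/3 - 1/2.
Order-2 pole: residue = g'(a); g'(1/8) = 3941/384, so the residue is 3941/384.

The residue is 3941/384.


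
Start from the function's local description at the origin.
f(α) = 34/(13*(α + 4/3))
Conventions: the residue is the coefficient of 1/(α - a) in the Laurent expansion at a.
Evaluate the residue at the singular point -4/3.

The residue is 34/13.

At the order-1 pole -4/3 set g(α) = (α - (-4/3))*f(α) = 34/13.
Simple pole: residue = g(a) at a = -4/3, which is 34/13.


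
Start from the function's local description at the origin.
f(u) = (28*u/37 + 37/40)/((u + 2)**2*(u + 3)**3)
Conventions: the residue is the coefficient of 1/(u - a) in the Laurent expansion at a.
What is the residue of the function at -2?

At the order-2 pole -2 set g(u) = (u - (-2))^2*f(u) = (28*u/37 + 37/40)/(u + 3)**3.
Order-2 pole: residue = g'(a); g'(-2) = 3733/1480, so the residue is 3733/1480.

The residue is 3733/1480.


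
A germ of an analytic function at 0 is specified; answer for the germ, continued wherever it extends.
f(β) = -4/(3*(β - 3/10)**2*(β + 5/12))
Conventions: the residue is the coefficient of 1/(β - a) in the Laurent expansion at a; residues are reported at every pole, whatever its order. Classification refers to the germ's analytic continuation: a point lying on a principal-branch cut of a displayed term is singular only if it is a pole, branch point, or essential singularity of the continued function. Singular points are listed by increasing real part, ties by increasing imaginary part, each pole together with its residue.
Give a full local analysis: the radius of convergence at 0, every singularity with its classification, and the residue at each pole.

Radius of convergence at 0: 3/10.
At -5/12: a pole of order 1; residue -4800/1849.
At 3/10: a pole of order 2; residue 4800/1849.

Denominator factor (β - 3/10)^2: pole of order 2 at 3/10, modulus 3/10.
Denominator factor (β + 5/12): pole of order 1 at -5/12, modulus 5/12.
The radius of convergence is the smallest modulus among the singular points: 3/10.
At the order-1 pole -5/12 set g(β) = (β - (-5/12))*f(β) = -4/(3*(β - 3/10)**2).
Simple pole: residue = g(a) at a = -5/12, which is -4800/1849.
At the order-2 pole 3/10 set g(β) = (β - (3/10))^2*f(β) = -4/(3*(β + 5/12)).
Order-2 pole: residue = g'(a); g'(3/10) = 4800/1849, so the residue is 4800/1849.
List the singular points by increasing real part (a conjugate pair: the negative imaginary part first).


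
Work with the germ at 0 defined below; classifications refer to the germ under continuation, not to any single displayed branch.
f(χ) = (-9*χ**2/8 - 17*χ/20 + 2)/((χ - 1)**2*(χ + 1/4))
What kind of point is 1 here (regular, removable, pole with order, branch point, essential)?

The denominator factor χ - 1 vanishes at 1 and appears to the power 2; the numerator there equals 1/40, nonzero, and no other factor vanishes.
Hence a pole whose order is the multiplicity, 2.

The point is a pole of order 2.


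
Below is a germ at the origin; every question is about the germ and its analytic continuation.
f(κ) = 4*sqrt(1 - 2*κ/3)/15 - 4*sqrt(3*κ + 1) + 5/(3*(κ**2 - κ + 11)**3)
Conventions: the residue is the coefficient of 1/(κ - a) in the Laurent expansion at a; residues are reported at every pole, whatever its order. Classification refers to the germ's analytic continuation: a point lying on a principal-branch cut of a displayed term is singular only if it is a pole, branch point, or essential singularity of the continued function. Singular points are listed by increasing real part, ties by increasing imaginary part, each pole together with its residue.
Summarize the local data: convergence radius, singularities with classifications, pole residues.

Denominator factor (κ**2 - κ + 11)^3: discriminant -43, complex-conjugate roots (1/2) + ((1/2)*sqrt(43))*i and (1/2) - ((1/2)*sqrt(43))*i; poles of order 3, moduli sqrt(11) and sqrt(11).
Branch term (4/15)*sqrt(1 - κ/(3/2)): its argument vanishes at κ = 3/2, a square-root branch point, modulus 3/2.
Branch term (-4)*sqrt(1 - κ/(-1/3)): its argument vanishes at κ = -1/3, a square-root branch point, modulus 1/3.
The radius of convergence is the smallest modulus among the singular points: 1/3.
The branch terms are analytic at (1/2) - ((1/2)*sqrt(43))*i and contribute nothing to the residue; only the rational part matters.
The factor κ**2 - κ + 11 splits as (κ - a)(κ - a') with a = (1/2) - ((1/2)*sqrt(43))*i, a' = (1/2) + ((1/2)*sqrt(43))*i. At the order-3 pole a set g(κ) = (κ - a)^3*(rational part) = [5/3] / (κ - a')^3.
Order-3 pole: residue = g''(a)/2; g''((1/2) - ((1/2)*sqrt(43))*i) = ((20/79507)*sqrt(43))*i, so the residue is ((10/79507)*sqrt(43))*i.
The branch terms are analytic at (1/2) + ((1/2)*sqrt(43))*i and contribute nothing to the residue; only the rational part matters.
The factor κ**2 - κ + 11 splits as (κ - a)(κ - a') with a = (1/2) + ((1/2)*sqrt(43))*i, a' = (1/2) - ((1/2)*sqrt(43))*i. At the order-3 pole a set g(κ) = (κ - a)^3*(rational part) = [5/3] / (κ - a')^3.
Order-3 pole: residue = g''(a)/2; g''((1/2) + ((1/2)*sqrt(43))*i) = -((20/79507)*sqrt(43))*i, so the residue is -((10/79507)*sqrt(43))*i.
List the singular points by increasing real part (a conjugate pair: the negative imaginary part first).

Radius of convergence at 0: 1/3.
At -1/3: an algebraic (square-root) branch point.
At (1/2) - ((1/2)*sqrt(43))*i: a pole of order 3; residue ((10/79507)*sqrt(43))*i.
At (1/2) + ((1/2)*sqrt(43))*i: a pole of order 3; residue -((10/79507)*sqrt(43))*i.
At 3/2: an algebraic (square-root) branch point.


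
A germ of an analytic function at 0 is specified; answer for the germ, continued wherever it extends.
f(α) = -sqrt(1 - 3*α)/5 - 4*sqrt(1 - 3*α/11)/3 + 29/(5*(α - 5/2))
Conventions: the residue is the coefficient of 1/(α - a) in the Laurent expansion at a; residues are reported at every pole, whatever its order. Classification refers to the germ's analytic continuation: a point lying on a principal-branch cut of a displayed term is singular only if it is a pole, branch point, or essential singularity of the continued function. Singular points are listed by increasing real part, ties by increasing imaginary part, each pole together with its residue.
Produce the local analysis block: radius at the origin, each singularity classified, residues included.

Denominator factor (α - 5/2): pole of order 1 at 5/2, modulus 5/2.
Branch term (-4/3)*sqrt(1 - α/(11/3)): its argument vanishes at α = 11/3, a square-root branch point, modulus 11/3.
Branch term (-1/5)*sqrt(1 - α/(1/3)): its argument vanishes at α = 1/3, a square-root branch point, modulus 1/3.
The radius of convergence is the smallest modulus among the singular points: 1/3.
The branch terms are analytic at 5/2 and contribute nothing to the residue; only the rational part matters.
At the order-1 pole 5/2 set g(α) = (α - (5/2))*(rational part) = 29/5.
Simple pole: residue = g(a) at a = 5/2, which is 29/5.
List the singular points by increasing real part (a conjugate pair: the negative imaginary part first).

Radius of convergence at 0: 1/3.
At 1/3: an algebraic (square-root) branch point.
At 5/2: a pole of order 1; residue 29/5.
At 11/3: an algebraic (square-root) branch point.


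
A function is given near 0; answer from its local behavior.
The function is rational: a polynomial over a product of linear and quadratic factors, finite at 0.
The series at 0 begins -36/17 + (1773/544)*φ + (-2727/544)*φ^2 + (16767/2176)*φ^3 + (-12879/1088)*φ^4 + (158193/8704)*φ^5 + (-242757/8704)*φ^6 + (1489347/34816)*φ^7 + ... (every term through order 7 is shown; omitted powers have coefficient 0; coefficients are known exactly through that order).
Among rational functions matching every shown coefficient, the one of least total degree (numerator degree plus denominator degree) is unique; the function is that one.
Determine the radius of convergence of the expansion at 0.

The radius of convergence is 2/3.

No rational of total degree below 3 reproduces all 8 coefficients; solving the [1/2] Pade equations on them gives f(φ) = (-11*φ/8 - 16/17)/(φ + 2/3)**2, whose expansion matches every shown term.
Denominator factor (φ + 2/3)^2: pole of order 2 at -2/3, modulus 2/3.
The radius of convergence is the smallest modulus among the singular points: 2/3.


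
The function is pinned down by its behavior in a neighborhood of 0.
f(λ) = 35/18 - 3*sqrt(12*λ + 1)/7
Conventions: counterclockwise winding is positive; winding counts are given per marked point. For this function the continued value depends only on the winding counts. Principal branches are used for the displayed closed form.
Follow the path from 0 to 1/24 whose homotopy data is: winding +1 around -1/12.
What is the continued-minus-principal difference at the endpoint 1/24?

The rational part is single-valued and drops out of the difference; each branch term changes only by its own monodromy.
(-3/7)*sqrt(1 - λ/(-1/12)): winding +1 is odd, the square root flips sign, contributing -2*(-3/7)*sqrt(1 - (1/24)/(-1/12)) = -2*(-3/7)*sqrt(3/2) = (3/7)*sqrt(6).
Summing the contributions at λ = 1/24 gives (3/7)*sqrt(6).

Continued minus principal equals (3/7)*sqrt(6).


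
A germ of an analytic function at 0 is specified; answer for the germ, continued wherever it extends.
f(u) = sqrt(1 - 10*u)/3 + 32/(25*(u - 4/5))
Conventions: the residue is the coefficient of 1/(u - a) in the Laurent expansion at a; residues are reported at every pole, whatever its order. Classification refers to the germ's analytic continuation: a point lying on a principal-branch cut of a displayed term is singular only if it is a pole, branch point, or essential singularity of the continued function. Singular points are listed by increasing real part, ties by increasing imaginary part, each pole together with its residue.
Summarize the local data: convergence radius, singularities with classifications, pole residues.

Radius of convergence at 0: 1/10.
At 1/10: an algebraic (square-root) branch point.
At 4/5: a pole of order 1; residue 32/25.

Denominator factor (u - 4/5): pole of order 1 at 4/5, modulus 4/5.
Branch term (1/3)*sqrt(1 - u/(1/10)): its argument vanishes at u = 1/10, a square-root branch point, modulus 1/10.
The radius of convergence is the smallest modulus among the singular points: 1/10.
The branch term is analytic at 4/5 and contributes nothing to the residue; only the rational part matters.
At the order-1 pole 4/5 set g(u) = (u - (4/5))*(rational part) = 32/25.
Simple pole: residue = g(a) at a = 4/5, which is 32/25.
List the singular points by increasing real part (a conjugate pair: the negative imaginary part first).


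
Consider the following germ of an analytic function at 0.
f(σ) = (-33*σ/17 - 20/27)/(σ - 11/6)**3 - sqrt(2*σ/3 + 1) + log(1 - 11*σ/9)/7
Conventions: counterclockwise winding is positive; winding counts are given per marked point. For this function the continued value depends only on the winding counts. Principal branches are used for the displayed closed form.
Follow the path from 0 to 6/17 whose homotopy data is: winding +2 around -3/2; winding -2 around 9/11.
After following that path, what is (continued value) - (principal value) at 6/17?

The rational part is single-valued and drops out of the difference; each branch term changes only by its own monodromy.
(-1)*sqrt(1 - σ/(-3/2)): winding +2 is even, the square root returns to the same sheet, contribution 0.
(1/7)*log(1 - σ/(9/11)): each positive loop around 9/11 adds 2*pi*i to the log, so winding -2 contributes (1/7)*(-2)*2*pi*i = -(4/7)*pi*i.
Summing the contributions at σ = 6/17 gives -(4/7)*pi*i.

Continued minus principal equals -(4/7)*pi*i.


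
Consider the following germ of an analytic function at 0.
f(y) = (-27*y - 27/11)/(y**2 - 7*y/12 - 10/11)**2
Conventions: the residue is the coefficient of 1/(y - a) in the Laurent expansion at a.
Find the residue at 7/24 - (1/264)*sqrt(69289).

The factor y**2 - 7*y/12 - 10/11 splits as (y - a)(y - a') with a = 7/24 - (1/264)*sqrt(69289), a' = 7/24 + (1/264)*sqrt(69289). At the order-2 pole a set g(y) = (y - a)^2*f(y) = [-27*y - 27/11] / (y - a')^2.
Order-2 pole: residue = g'(a); g'(7/24 - (1/264)*sqrt(69289)) = -(392688/39677401)*sqrt(69289), so the residue is -(392688/39677401)*sqrt(69289).

The residue is -(392688/39677401)*sqrt(69289).


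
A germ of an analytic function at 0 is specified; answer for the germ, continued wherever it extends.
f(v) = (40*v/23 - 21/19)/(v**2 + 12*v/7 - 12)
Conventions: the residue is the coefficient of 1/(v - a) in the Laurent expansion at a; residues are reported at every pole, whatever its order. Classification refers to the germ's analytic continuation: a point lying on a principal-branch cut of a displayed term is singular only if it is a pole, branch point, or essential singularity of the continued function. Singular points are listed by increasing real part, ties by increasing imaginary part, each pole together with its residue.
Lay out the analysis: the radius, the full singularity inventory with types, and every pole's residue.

Radius of convergence at 0: -6/7 + (4/7)*sqrt(39).
At -6/7 - (4/7)*sqrt(39): a pole of order 1; residue 20/23 + (2647/45448)*sqrt(39).
At -6/7 + (4/7)*sqrt(39): a pole of order 1; residue 20/23 - (2647/45448)*sqrt(39).

Denominator factor (v**2 + 12*v/7 - 12): discriminant 2496/49, real irrational roots -6/7 + (4/7)*sqrt(39) and -6/7 - (4/7)*sqrt(39); poles of order 1, moduli -6/7 + (4/7)*sqrt(39) and 6/7 + (4/7)*sqrt(39).
The radius of convergence is the smallest modulus among the singular points: -6/7 + (4/7)*sqrt(39).
The factor v**2 + 12*v/7 - 12 splits as (v - a)(v - a') with a = -6/7 - (4/7)*sqrt(39), a' = -6/7 + (4/7)*sqrt(39). At the order-1 pole a set g(v) = (v - a)*f(v) = [40*v/23 - 21/19] / (v - a').
Simple pole: residue = g(a) at a = -6/7 - (4/7)*sqrt(39), which is 20/23 + (2647/45448)*sqrt(39).
The factor v**2 + 12*v/7 - 12 splits as (v - a)(v - a') with a = -6/7 + (4/7)*sqrt(39), a' = -6/7 - (4/7)*sqrt(39). At the order-1 pole a set g(v) = (v - a)*f(v) = [40*v/23 - 21/19] / (v - a').
Simple pole: residue = g(a) at a = -6/7 + (4/7)*sqrt(39), which is 20/23 - (2647/45448)*sqrt(39).
List the singular points by increasing real part (a conjugate pair: the negative imaginary part first).


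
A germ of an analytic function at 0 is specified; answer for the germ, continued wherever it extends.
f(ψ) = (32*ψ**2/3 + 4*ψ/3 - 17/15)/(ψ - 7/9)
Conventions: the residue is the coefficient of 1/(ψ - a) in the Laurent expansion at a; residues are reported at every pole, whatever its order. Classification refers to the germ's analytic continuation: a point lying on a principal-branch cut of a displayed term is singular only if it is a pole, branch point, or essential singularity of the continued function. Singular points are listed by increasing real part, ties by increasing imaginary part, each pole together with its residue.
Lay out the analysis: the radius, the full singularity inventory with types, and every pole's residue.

Denominator factor (ψ - 7/9): pole of order 1 at 7/9, modulus 7/9.
The radius of convergence is the smallest modulus among the singular points: 7/9.
At the order-1 pole 7/9 set g(ψ) = (ψ - (7/9))*f(ψ) = 32*ψ**2/3 + 4*ψ/3 - 17/15.
Simple pole: residue = g(a) at a = 7/9, which is 7723/1215.

Radius of convergence at 0: 7/9.
At 7/9: a pole of order 1; residue 7723/1215.


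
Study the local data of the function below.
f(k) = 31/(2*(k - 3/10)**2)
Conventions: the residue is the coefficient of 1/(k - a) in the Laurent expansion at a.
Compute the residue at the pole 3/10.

The residue is 0.

At the order-2 pole 3/10 set g(k) = (k - (3/10))^2*f(k) = 31/2.
Order-2 pole: residue = g'(a); g'(3/10) = 0, so the residue is 0.


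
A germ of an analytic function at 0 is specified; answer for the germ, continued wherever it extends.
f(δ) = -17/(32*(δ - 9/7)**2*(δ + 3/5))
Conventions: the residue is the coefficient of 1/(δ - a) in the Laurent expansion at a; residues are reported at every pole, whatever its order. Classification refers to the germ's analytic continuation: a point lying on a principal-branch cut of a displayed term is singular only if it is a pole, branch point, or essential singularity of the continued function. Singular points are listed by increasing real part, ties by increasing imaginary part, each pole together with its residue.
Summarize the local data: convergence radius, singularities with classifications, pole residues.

Denominator factor (δ - 9/7)^2: pole of order 2 at 9/7, modulus 9/7.
Denominator factor (δ + 3/5): pole of order 1 at -3/5, modulus 3/5.
The radius of convergence is the smallest modulus among the singular points: 3/5.
At the order-1 pole -3/5 set g(δ) = (δ - (-3/5))*f(δ) = -17/(32*(δ - 9/7)**2).
Simple pole: residue = g(a) at a = -3/5, which is -20825/139392.
At the order-2 pole 9/7 set g(δ) = (δ - (9/7))^2*f(δ) = -17/(32*(δ + 3/5)).
Order-2 pole: residue = g'(a); g'(9/7) = 20825/139392, so the residue is 20825/139392.
List the singular points by increasing real part (a conjugate pair: the negative imaginary part first).

Radius of convergence at 0: 3/5.
At -3/5: a pole of order 1; residue -20825/139392.
At 9/7: a pole of order 2; residue 20825/139392.


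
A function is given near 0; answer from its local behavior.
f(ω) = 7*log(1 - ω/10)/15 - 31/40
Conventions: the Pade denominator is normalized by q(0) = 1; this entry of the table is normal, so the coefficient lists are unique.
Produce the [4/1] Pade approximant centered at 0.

Taylor coefficients needed (expand at 0): a_0 = -31/40, a_1 = -7/150, a_2 = -7/3000, a_3 = -7/45000, a_4 = -7/600000, a_5 = -7/7500000.
Write the denominator as Q(ω) = 1 + q1*ω. Requiring Q*f - P = O(ω^6) with deg P <= 4 kills the coefficients of ω^5..ω^5 in Q*f:
  ω^5: a_5 + q1*a_4 = 0, i.e. -7/7500000 + (-7/600000)*q1 = 0.
Solving this linear system: q1 = -2/25.
The numerator is Q*f truncated at degree 4: P0 = a_0 = -31/40; P1 = a_1 + q1*a_0 = 23/1500; P2 = a_2 + q1*a_1 = 7/5000; P3 = a_3 + q1*a_2 = 7/225000; P4 = a_4 + q1*a_3 = 7/9000000.

The Pade approximant has numerator coefficients [-31/40, 23/1500, 7/5000, 7/225000, 7/9000000]; denominator coefficients [1, -2/25].


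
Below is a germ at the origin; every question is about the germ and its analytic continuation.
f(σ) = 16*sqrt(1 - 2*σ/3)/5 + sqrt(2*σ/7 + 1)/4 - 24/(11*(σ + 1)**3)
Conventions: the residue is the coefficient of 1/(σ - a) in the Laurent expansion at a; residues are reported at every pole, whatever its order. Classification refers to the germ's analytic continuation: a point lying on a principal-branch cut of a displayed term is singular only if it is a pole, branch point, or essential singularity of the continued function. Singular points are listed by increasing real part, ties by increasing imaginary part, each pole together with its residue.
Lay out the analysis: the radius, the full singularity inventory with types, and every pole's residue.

Denominator factor (σ + 1)^3: pole of order 3 at -1, modulus 1.
Branch term (16/5)*sqrt(1 - σ/(3/2)): its argument vanishes at σ = 3/2, a square-root branch point, modulus 3/2.
Branch term (1/4)*sqrt(1 - σ/(-7/2)): its argument vanishes at σ = -7/2, a square-root branch point, modulus 7/2.
The radius of convergence is the smallest modulus among the singular points: 1.
The branch terms are analytic at -1 and contribute nothing to the residue; only the rational part matters.
At the order-3 pole -1 set g(σ) = (σ - (-1))^3*(rational part) = -24/11.
Order-3 pole: residue = g''(a)/2; g''(-1) = 0, so the residue is 0.
List the singular points by increasing real part (a conjugate pair: the negative imaginary part first).

Radius of convergence at 0: 1.
At -7/2: an algebraic (square-root) branch point.
At -1: a pole of order 3; residue 0.
At 3/2: an algebraic (square-root) branch point.


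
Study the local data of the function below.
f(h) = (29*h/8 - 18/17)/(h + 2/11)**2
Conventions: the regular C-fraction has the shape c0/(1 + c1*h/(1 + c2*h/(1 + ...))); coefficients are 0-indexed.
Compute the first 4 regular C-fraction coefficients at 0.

The regular C-fraction coefficients are [-1089/34, 2077/144, -1651225/299088, 4356/2077].

Taylor coefficients (expand at 0): a_0 = -1089/34, a_1 = 251317/544, a_2 = -2237411/544, a_3 = 68036727/2176.
c0 = a_0 = -1089/34. Peel one level at a time: if S = 1 + c*h/S' with S'(0) = 1, then c is the h-coefficient of S and S' = c*h/(S - 1).
S_1 = c0/f = 1 + (2077/144)*h + (1651225/20736)*h^2 + ...; c1 = 2077/144.
S_2 = c1*h/(S_1 - 1) = 1 + (-1651225/299088)*h + (199798225/17255716)*h^2 + ...; c2 = -1651225/299088.
S_3 = c2*h/(S_2 - 1) = 1 + (4356/2077)*h + ...; c3 = 4356/2077.
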